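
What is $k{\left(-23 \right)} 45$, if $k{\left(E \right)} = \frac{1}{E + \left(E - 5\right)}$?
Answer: $- \frac{15}{17} \approx -0.88235$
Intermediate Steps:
$k{\left(E \right)} = \frac{1}{-5 + 2 E}$ ($k{\left(E \right)} = \frac{1}{E + \left(-5 + E\right)} = \frac{1}{-5 + 2 E}$)
$k{\left(-23 \right)} 45 = \frac{1}{-5 + 2 \left(-23\right)} 45 = \frac{1}{-5 - 46} \cdot 45 = \frac{1}{-51} \cdot 45 = \left(- \frac{1}{51}\right) 45 = - \frac{15}{17}$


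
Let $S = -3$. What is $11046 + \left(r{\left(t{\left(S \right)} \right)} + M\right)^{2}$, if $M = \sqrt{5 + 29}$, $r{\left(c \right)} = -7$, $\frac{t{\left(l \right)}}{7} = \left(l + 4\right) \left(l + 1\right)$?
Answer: $11129 - 14 \sqrt{34} \approx 11047.0$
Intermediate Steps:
$t{\left(l \right)} = 7 \left(1 + l\right) \left(4 + l\right)$ ($t{\left(l \right)} = 7 \left(l + 4\right) \left(l + 1\right) = 7 \left(4 + l\right) \left(1 + l\right) = 7 \left(1 + l\right) \left(4 + l\right)$)
$M = \sqrt{34} \approx 5.8309$
$11046 + \left(r{\left(t{\left(S \right)} \right)} + M\right)^{2} = 11046 + \left(-7 + \sqrt{34}\right)^{2}$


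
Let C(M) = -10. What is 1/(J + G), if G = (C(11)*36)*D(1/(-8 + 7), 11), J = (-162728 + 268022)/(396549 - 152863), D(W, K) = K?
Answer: -121843/482445633 ≈ -0.00025255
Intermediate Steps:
J = 52647/121843 (J = 105294/243686 = 105294*(1/243686) = 52647/121843 ≈ 0.43209)
G = -3960 (G = -10*36*11 = -360*11 = -3960)
1/(J + G) = 1/(52647/121843 - 3960) = 1/(-482445633/121843) = -121843/482445633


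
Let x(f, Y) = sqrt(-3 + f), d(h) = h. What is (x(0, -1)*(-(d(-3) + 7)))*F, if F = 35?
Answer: -140*I*sqrt(3) ≈ -242.49*I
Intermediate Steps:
(x(0, -1)*(-(d(-3) + 7)))*F = (sqrt(-3 + 0)*(-(-3 + 7)))*35 = (sqrt(-3)*(-1*4))*35 = ((I*sqrt(3))*(-4))*35 = -4*I*sqrt(3)*35 = -140*I*sqrt(3)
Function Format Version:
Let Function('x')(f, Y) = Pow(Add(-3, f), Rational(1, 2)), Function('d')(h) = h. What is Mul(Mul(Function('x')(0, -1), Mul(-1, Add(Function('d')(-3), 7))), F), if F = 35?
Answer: Mul(-140, I, Pow(3, Rational(1, 2))) ≈ Mul(-242.49, I)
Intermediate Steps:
Mul(Mul(Function('x')(0, -1), Mul(-1, Add(Function('d')(-3), 7))), F) = Mul(Mul(Pow(Add(-3, 0), Rational(1, 2)), Mul(-1, Add(-3, 7))), 35) = Mul(Mul(Pow(-3, Rational(1, 2)), Mul(-1, 4)), 35) = Mul(Mul(Mul(I, Pow(3, Rational(1, 2))), -4), 35) = Mul(Mul(-4, I, Pow(3, Rational(1, 2))), 35) = Mul(-140, I, Pow(3, Rational(1, 2)))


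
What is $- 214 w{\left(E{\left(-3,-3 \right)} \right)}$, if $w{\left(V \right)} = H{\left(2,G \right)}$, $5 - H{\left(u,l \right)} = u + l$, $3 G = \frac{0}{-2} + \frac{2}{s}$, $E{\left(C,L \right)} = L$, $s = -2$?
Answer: $- \frac{2140}{3} \approx -713.33$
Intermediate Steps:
$G = - \frac{1}{3}$ ($G = \frac{\frac{0}{-2} + \frac{2}{-2}}{3} = \frac{0 \left(- \frac{1}{2}\right) + 2 \left(- \frac{1}{2}\right)}{3} = \frac{0 - 1}{3} = \frac{1}{3} \left(-1\right) = - \frac{1}{3} \approx -0.33333$)
$H{\left(u,l \right)} = 5 - l - u$ ($H{\left(u,l \right)} = 5 - \left(u + l\right) = 5 - \left(l + u\right) = 5 - l - u$)
$w{\left(V \right)} = \frac{10}{3}$ ($w{\left(V \right)} = 5 - - \frac{1}{3} - 2 = 5 + \frac{1}{3} - 2 = \frac{10}{3}$)
$- 214 w{\left(E{\left(-3,-3 \right)} \right)} = \left(-214\right) \frac{10}{3} = - \frac{2140}{3}$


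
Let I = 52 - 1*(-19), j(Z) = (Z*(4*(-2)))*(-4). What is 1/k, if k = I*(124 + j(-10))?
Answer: -1/13916 ≈ -7.1860e-5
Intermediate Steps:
j(Z) = 32*Z (j(Z) = (Z*(-8))*(-4) = -8*Z*(-4) = 32*Z)
I = 71 (I = 52 + 19 = 71)
k = -13916 (k = 71*(124 + 32*(-10)) = 71*(124 - 320) = 71*(-196) = -13916)
1/k = 1/(-13916) = -1/13916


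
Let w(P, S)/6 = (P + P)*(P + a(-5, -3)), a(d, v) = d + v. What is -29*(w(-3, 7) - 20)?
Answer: -10904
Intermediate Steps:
w(P, S) = 12*P*(-8 + P) (w(P, S) = 6*((P + P)*(P + (-5 - 3))) = 6*((2*P)*(P - 8)) = 6*((2*P)*(-8 + P)) = 6*(2*P*(-8 + P)) = 12*P*(-8 + P))
-29*(w(-3, 7) - 20) = -29*(12*(-3)*(-8 - 3) - 20) = -29*(12*(-3)*(-11) - 20) = -29*(396 - 20) = -29*376 = -10904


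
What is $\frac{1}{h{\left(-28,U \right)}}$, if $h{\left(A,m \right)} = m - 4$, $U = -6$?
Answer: $- \frac{1}{10} \approx -0.1$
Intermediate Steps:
$h{\left(A,m \right)} = -4 + m$
$\frac{1}{h{\left(-28,U \right)}} = \frac{1}{-4 - 6} = \frac{1}{-10} = - \frac{1}{10}$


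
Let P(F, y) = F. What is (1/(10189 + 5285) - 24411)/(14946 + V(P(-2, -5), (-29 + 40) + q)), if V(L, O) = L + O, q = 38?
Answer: -377735813/232001682 ≈ -1.6282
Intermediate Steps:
(1/(10189 + 5285) - 24411)/(14946 + V(P(-2, -5), (-29 + 40) + q)) = (1/(10189 + 5285) - 24411)/(14946 + (-2 + ((-29 + 40) + 38))) = (1/15474 - 24411)/(14946 + (-2 + (11 + 38))) = (1/15474 - 24411)/(14946 + (-2 + 49)) = -377735813/(15474*(14946 + 47)) = -377735813/15474/14993 = -377735813/15474*1/14993 = -377735813/232001682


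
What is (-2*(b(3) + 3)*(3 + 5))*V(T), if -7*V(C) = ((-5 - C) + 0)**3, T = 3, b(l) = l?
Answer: -49152/7 ≈ -7021.7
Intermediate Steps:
V(C) = -(-5 - C)**3/7 (V(C) = -((-5 - C) + 0)**3/7 = -(-5 - C)**3/7)
(-2*(b(3) + 3)*(3 + 5))*V(T) = (-2*(3 + 3)*(3 + 5))*((5 + 3)**3/7) = (-12*8)*((1/7)*8**3) = (-2*48)*((1/7)*512) = -96*512/7 = -49152/7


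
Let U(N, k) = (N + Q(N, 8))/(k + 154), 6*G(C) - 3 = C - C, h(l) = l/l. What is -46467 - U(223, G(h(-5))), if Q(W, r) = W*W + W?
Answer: -4819551/103 ≈ -46792.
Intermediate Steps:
Q(W, r) = W + W**2 (Q(W, r) = W**2 + W = W + W**2)
h(l) = 1
G(C) = 1/2 (G(C) = 1/2 + (C - C)/6 = 1/2 + (1/6)*0 = 1/2 + 0 = 1/2)
U(N, k) = (N + N*(1 + N))/(154 + k) (U(N, k) = (N + N*(1 + N))/(k + 154) = (N + N*(1 + N))/(154 + k))
-46467 - U(223, G(h(-5))) = -46467 - 223*(2 + 223)/(154 + 1/2) = -46467 - 223*225/309/2 = -46467 - 223*2*225/309 = -46467 - 1*33450/103 = -46467 - 33450/103 = -4819551/103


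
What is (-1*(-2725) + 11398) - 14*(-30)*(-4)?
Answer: 12443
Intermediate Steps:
(-1*(-2725) + 11398) - 14*(-30)*(-4) = (2725 + 11398) + 420*(-4) = 14123 - 1680 = 12443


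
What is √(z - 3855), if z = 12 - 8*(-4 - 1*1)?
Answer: I*√3803 ≈ 61.668*I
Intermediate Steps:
z = 52 (z = 12 - 8*(-4 - 1) = 12 - 8*(-5) = 12 + 40 = 52)
√(z - 3855) = √(52 - 3855) = √(-3803) = I*√3803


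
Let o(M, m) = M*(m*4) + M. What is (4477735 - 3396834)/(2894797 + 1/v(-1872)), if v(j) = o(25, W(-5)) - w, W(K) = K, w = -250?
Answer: 243202725/651329324 ≈ 0.37339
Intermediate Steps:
o(M, m) = M + 4*M*m (o(M, m) = M*(4*m) + M = 4*M*m + M = M + 4*M*m)
v(j) = -225 (v(j) = 25*(1 + 4*(-5)) - 1*(-250) = 25*(1 - 20) + 250 = 25*(-19) + 250 = -475 + 250 = -225)
(4477735 - 3396834)/(2894797 + 1/v(-1872)) = (4477735 - 3396834)/(2894797 + 1/(-225)) = 1080901/(2894797 - 1/225) = 1080901/(651329324/225) = 1080901*(225/651329324) = 243202725/651329324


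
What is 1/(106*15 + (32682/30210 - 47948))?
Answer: -5035/233407083 ≈ -2.1572e-5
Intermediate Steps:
1/(106*15 + (32682/30210 - 47948)) = 1/(1590 + (32682*(1/30210) - 47948)) = 1/(1590 + (5447/5035 - 47948)) = 1/(1590 - 241412733/5035) = 1/(-233407083/5035) = -5035/233407083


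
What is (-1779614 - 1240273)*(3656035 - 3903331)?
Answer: 746805975552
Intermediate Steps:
(-1779614 - 1240273)*(3656035 - 3903331) = -3019887*(-247296) = 746805975552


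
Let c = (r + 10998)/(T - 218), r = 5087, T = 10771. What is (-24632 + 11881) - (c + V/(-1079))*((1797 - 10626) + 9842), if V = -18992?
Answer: -365801054720/11386687 ≈ -32125.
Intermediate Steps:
c = 16085/10553 (c = (5087 + 10998)/(10771 - 218) = 16085/10553 ≈ 1.5242)
(-24632 + 11881) - (c + V/(-1079))*((1797 - 10626) + 9842) = (-24632 + 11881) - (16085/10553 - 18992/(-1079))*((1797 - 10626) + 9842) = -12751 - (16085/10553 - 18992*(-1/1079))*(-8829 + 9842) = -12751 - (16085/10553 + 18992/1079)*1013 = -12751 - 217778291*1013/11386687 = -12751 - 1*220609408783/11386687 = -12751 - 220609408783/11386687 = -365801054720/11386687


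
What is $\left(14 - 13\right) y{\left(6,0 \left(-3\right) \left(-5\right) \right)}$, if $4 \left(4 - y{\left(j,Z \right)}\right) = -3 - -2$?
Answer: $\frac{17}{4} \approx 4.25$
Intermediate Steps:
$y{\left(j,Z \right)} = \frac{17}{4}$ ($y{\left(j,Z \right)} = 4 - \frac{-3 - -2}{4} = 4 - \frac{-3 + 2}{4} = 4 - - \frac{1}{4} = 4 + \frac{1}{4} = \frac{17}{4}$)
$\left(14 - 13\right) y{\left(6,0 \left(-3\right) \left(-5\right) \right)} = \left(14 - 13\right) \frac{17}{4} = 1 \cdot \frac{17}{4} = \frac{17}{4}$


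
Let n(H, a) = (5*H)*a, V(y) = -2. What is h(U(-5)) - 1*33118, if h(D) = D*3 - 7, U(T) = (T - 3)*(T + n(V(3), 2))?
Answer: -32525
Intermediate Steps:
n(H, a) = 5*H*a
U(T) = (-20 + T)*(-3 + T) (U(T) = (T - 3)*(T + 5*(-2)*2) = (-3 + T)*(T - 20) = (-3 + T)*(-20 + T) = (-20 + T)*(-3 + T))
h(D) = -7 + 3*D (h(D) = 3*D - 7 = -7 + 3*D)
h(U(-5)) - 1*33118 = (-7 + 3*(60 + (-5)² - 23*(-5))) - 1*33118 = (-7 + 3*(60 + 25 + 115)) - 33118 = (-7 + 3*200) - 33118 = (-7 + 600) - 33118 = 593 - 33118 = -32525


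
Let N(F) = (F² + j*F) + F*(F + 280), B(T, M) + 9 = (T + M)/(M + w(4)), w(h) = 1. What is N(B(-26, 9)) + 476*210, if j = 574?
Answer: 4552559/50 ≈ 91051.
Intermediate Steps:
B(T, M) = -9 + (M + T)/(1 + M) (B(T, M) = -9 + (T + M)/(M + 1) = -9 + (M + T)/(1 + M))
N(F) = F² + 574*F + F*(280 + F) (N(F) = (F² + 574*F) + F*(F + 280) = (F² + 574*F) + F*(280 + F) = F² + 574*F + F*(280 + F))
N(B(-26, 9)) + 476*210 = 2*((-9 - 26 - 8*9)/(1 + 9))*(427 + (-9 - 26 - 8*9)/(1 + 9)) + 476*210 = 2*((-9 - 26 - 72)/10)*(427 + (-9 - 26 - 72)/10) + 99960 = 2*((⅒)*(-107))*(427 + (⅒)*(-107)) + 99960 = 2*(-107/10)*(427 - 107/10) + 99960 = 2*(-107/10)*(4163/10) + 99960 = -445441/50 + 99960 = 4552559/50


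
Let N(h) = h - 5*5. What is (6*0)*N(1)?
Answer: 0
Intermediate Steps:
N(h) = -25 + h (N(h) = h - 25 = -25 + h)
(6*0)*N(1) = (6*0)*(-25 + 1) = 0*(-24) = 0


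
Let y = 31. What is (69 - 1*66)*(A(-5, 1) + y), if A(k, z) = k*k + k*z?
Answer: 153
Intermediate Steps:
A(k, z) = k**2 + k*z
(69 - 1*66)*(A(-5, 1) + y) = (69 - 1*66)*(-5*(-5 + 1) + 31) = (69 - 66)*(-5*(-4) + 31) = 3*(20 + 31) = 3*51 = 153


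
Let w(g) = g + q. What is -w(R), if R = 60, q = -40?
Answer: -20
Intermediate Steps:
w(g) = -40 + g (w(g) = g - 40 = -40 + g)
-w(R) = -(-40 + 60) = -1*20 = -20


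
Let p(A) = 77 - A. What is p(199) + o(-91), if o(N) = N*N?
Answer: 8159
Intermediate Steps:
o(N) = N**2
p(199) + o(-91) = (77 - 1*199) + (-91)**2 = (77 - 199) + 8281 = -122 + 8281 = 8159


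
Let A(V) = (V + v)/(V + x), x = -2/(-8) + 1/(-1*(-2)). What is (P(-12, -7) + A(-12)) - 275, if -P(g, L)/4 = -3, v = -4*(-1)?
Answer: -11803/45 ≈ -262.29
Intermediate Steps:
v = 4
P(g, L) = 12 (P(g, L) = -4*(-3) = 12)
x = 3/4 (x = -2*(-1/8) + 1/2 = 1/4 + 1*(1/2) = 1/4 + 1/2 = 3/4 ≈ 0.75000)
A(V) = (4 + V)/(3/4 + V) (A(V) = (V + 4)/(V + 3/4) = (4 + V)/(3/4 + V))
(P(-12, -7) + A(-12)) - 275 = (12 + 4*(4 - 12)/(3 + 4*(-12))) - 275 = (12 + 4*(-8)/(3 - 48)) - 275 = (12 + 4*(-8)/(-45)) - 275 = (12 + 4*(-1/45)*(-8)) - 275 = (12 + 32/45) - 275 = 572/45 - 275 = -11803/45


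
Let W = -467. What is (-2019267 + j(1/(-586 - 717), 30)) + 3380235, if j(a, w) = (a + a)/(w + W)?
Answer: 774950149850/569411 ≈ 1.3610e+6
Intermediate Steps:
j(a, w) = 2*a/(-467 + w) (j(a, w) = (a + a)/(w - 467) = (2*a)/(-467 + w) = 2*a/(-467 + w))
(-2019267 + j(1/(-586 - 717), 30)) + 3380235 = (-2019267 + 2/((-586 - 717)*(-467 + 30))) + 3380235 = (-2019267 + 2/(-1303*(-437))) + 3380235 = (-2019267 + 2*(-1/1303)*(-1/437)) + 3380235 = (-2019267 + 2/569411) + 3380235 = -1149792841735/569411 + 3380235 = 774950149850/569411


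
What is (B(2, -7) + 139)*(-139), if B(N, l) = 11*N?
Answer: -22379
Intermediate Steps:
(B(2, -7) + 139)*(-139) = (11*2 + 139)*(-139) = (22 + 139)*(-139) = 161*(-139) = -22379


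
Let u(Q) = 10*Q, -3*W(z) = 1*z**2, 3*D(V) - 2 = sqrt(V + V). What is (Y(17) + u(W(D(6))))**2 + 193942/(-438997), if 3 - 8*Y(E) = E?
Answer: 434294476189/5120461008 + 33160*sqrt(3)/729 ≈ 163.60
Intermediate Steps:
Y(E) = 3/8 - E/8
D(V) = 2/3 + sqrt(2)*sqrt(V)/3 (D(V) = 2/3 + sqrt(V + V)/3 = 2/3 + sqrt(2*V)/3 = 2/3 + (sqrt(2)*sqrt(V))/3 = 2/3 + sqrt(2)*sqrt(V)/3)
W(z) = -z**2/3
(Y(17) + u(W(D(6))))**2 + 193942/(-438997) = ((3/8 - 1/8*17) + 10*(-(2/3 + sqrt(2)*sqrt(6)/3)**2/3))**2 + 193942/(-438997) = ((3/8 - 17/8) + 10*(-(2/3 + 2*sqrt(3)/3)**2/3))**2 + 193942*(-1/438997) = (-7/4 - 10*(2/3 + 2*sqrt(3)/3)**2/3)**2 - 193942/438997 = -193942/438997 + (-7/4 - 10*(2/3 + 2*sqrt(3)/3)**2/3)**2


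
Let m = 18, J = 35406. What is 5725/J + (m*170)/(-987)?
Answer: -4890085/1664082 ≈ -2.9386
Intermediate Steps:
5725/J + (m*170)/(-987) = 5725/35406 + (18*170)/(-987) = 5725*(1/35406) + 3060*(-1/987) = 5725/35406 - 1020/329 = -4890085/1664082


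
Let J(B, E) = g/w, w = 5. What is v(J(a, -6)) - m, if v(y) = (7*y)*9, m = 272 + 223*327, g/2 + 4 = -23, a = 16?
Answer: -369367/5 ≈ -73873.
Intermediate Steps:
g = -54 (g = -8 + 2*(-23) = -8 - 46 = -54)
J(B, E) = -54/5
m = 73193 (m = 272 + 72921 = 73193)
v(y) = 63*y
v(J(a, -6)) - m = 63*(-54/5) - 1*73193 = -3402/5 - 73193 = -369367/5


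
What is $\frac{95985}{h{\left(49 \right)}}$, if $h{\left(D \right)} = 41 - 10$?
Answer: $\frac{95985}{31} \approx 3096.3$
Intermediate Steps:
$h{\left(D \right)} = 31$ ($h{\left(D \right)} = 41 - 10 = 31$)
$\frac{95985}{h{\left(49 \right)}} = \frac{95985}{31}$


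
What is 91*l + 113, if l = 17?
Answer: 1660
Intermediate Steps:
91*l + 113 = 91*17 + 113 = 1547 + 113 = 1660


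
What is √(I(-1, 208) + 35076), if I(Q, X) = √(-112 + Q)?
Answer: √(35076 + I*√113) ≈ 187.29 + 0.028*I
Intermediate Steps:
√(I(-1, 208) + 35076) = √(√(-112 - 1) + 35076) = √(√(-113) + 35076) = √(I*√113 + 35076) = √(35076 + I*√113)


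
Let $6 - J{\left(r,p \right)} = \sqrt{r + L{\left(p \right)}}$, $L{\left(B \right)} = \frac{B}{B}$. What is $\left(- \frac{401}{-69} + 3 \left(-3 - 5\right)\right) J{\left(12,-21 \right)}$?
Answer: $- \frac{2510}{23} + \frac{1255 \sqrt{13}}{69} \approx -43.551$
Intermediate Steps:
$L{\left(B \right)} = 1$
$J{\left(r,p \right)} = 6 - \sqrt{1 + r}$ ($J{\left(r,p \right)} = 6 - \sqrt{r + 1} = 6 - \sqrt{1 + r}$)
$\left(- \frac{401}{-69} + 3 \left(-3 - 5\right)\right) J{\left(12,-21 \right)} = \left(- \frac{401}{-69} + 3 \left(-3 - 5\right)\right) \left(6 - \sqrt{1 + 12}\right) = \left(\left(-401\right) \left(- \frac{1}{69}\right) + 3 \left(-8\right)\right) \left(6 - \sqrt{13}\right) = \left(\frac{401}{69} - 24\right) \left(6 - \sqrt{13}\right) = - \frac{1255 \left(6 - \sqrt{13}\right)}{69} = - \frac{2510}{23} + \frac{1255 \sqrt{13}}{69}$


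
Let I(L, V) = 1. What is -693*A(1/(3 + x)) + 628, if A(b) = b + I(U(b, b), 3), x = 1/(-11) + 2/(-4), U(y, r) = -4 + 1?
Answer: -18691/53 ≈ -352.66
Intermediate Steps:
U(y, r) = -3
x = -13/22 (x = 1*(-1/11) + 2*(-¼) = -1/11 - ½ = -13/22 ≈ -0.59091)
A(b) = 1 + b (A(b) = b + 1 = 1 + b)
-693*A(1/(3 + x)) + 628 = -693*(1 + 1/(3 - 13/22)) + 628 = -693*(1 + 1/(53/22)) + 628 = -693*(1 + 22/53) + 628 = -693*75/53 + 628 = -51975/53 + 628 = -18691/53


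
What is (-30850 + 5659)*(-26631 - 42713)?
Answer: 1746844704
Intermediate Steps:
(-30850 + 5659)*(-26631 - 42713) = -25191*(-69344) = 1746844704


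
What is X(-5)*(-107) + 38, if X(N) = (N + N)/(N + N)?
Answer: -69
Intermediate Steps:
X(N) = 1 (X(N) = (2*N)/((2*N)) = (2*N)*(1/(2*N)) = 1)
X(-5)*(-107) + 38 = 1*(-107) + 38 = -107 + 38 = -69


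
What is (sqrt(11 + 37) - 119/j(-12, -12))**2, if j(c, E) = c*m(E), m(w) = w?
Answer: 1009489/20736 - 119*sqrt(3)/18 ≈ 37.232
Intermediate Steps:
j(c, E) = E*c (j(c, E) = c*E = E*c)
(sqrt(11 + 37) - 119/j(-12, -12))**2 = (sqrt(11 + 37) - 119/((-12*(-12))))**2 = (sqrt(48) - 119/144)**2 = (4*sqrt(3) - 119*1/144)**2 = (4*sqrt(3) - 119/144)**2 = (-119/144 + 4*sqrt(3))**2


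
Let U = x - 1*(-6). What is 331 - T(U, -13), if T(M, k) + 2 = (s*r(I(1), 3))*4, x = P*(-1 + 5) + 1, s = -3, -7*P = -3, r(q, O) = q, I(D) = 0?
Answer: 333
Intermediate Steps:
P = 3/7 (P = -1/7*(-3) = 3/7 ≈ 0.42857)
x = 19/7 (x = 3*(-1 + 5)/7 + 1 = (3/7)*4 + 1 = 12/7 + 1 = 19/7 ≈ 2.7143)
U = 61/7 (U = 19/7 - 1*(-6) = 19/7 + 6 = 61/7 ≈ 8.7143)
T(M, k) = -2 (T(M, k) = -2 - 3*0*4 = -2 + 0*4 = -2 + 0 = -2)
331 - T(U, -13) = 331 - 1*(-2) = 331 + 2 = 333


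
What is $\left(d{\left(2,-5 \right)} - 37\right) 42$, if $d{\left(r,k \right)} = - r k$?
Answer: $-1134$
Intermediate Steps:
$d{\left(r,k \right)} = - k r$
$\left(d{\left(2,-5 \right)} - 37\right) 42 = \left(\left(-1\right) \left(-5\right) 2 - 37\right) 42 = \left(10 - 37\right) 42 = \left(-27\right) 42 = -1134$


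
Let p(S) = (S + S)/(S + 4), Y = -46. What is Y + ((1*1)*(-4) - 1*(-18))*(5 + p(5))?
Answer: 356/9 ≈ 39.556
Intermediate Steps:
p(S) = 2*S/(4 + S) (p(S) = (2*S)/(4 + S) = 2*S/(4 + S))
Y + ((1*1)*(-4) - 1*(-18))*(5 + p(5)) = -46 + ((1*1)*(-4) - 1*(-18))*(5 + 2*5/(4 + 5)) = -46 + (1*(-4) + 18)*(5 + 2*5/9) = -46 + (-4 + 18)*(5 + 2*5*(1/9)) = -46 + 14*(5 + 10/9) = -46 + 14*(55/9) = -46 + 770/9 = 356/9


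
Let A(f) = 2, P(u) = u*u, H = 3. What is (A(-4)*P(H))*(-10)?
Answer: -180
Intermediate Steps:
P(u) = u²
(A(-4)*P(H))*(-10) = (2*3²)*(-10) = (2*9)*(-10) = 18*(-10) = -180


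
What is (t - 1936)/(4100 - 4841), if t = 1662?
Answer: 274/741 ≈ 0.36977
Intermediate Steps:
(t - 1936)/(4100 - 4841) = (1662 - 1936)/(4100 - 4841) = -274/(-741) = -274*(-1/741) = 274/741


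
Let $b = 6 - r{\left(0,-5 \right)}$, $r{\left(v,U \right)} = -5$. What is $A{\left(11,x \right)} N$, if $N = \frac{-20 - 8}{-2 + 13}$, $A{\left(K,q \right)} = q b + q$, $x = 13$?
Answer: $- \frac{4368}{11} \approx -397.09$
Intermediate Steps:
$b = 11$ ($b = 6 - -5 = 6 + 5 = 11$)
$A{\left(K,q \right)} = 12 q$ ($A{\left(K,q \right)} = q 11 + q = 11 q + q = 12 q$)
$N = - \frac{28}{11}$ ($N = \frac{-20 - 8}{11} = \left(-28\right) \frac{1}{11} = - \frac{28}{11} \approx -2.5455$)
$A{\left(11,x \right)} N = 12 \cdot 13 \left(- \frac{28}{11}\right) = 156 \left(- \frac{28}{11}\right) = - \frac{4368}{11}$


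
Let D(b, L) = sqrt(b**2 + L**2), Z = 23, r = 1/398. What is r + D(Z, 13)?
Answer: 1/398 + sqrt(698) ≈ 26.422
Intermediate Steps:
r = 1/398 ≈ 0.0025126
D(b, L) = sqrt(L**2 + b**2)
r + D(Z, 13) = 1/398 + sqrt(13**2 + 23**2) = 1/398 + sqrt(169 + 529) = 1/398 + sqrt(698)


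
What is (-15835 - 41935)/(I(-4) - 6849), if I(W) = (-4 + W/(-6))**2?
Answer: 519930/61541 ≈ 8.4485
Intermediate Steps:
I(W) = (-4 - W/6)**2 (I(W) = (-4 + W*(-1/6))**2 = (-4 - W/6)**2)
(-15835 - 41935)/(I(-4) - 6849) = (-15835 - 41935)/((24 - 4)**2/36 - 6849) = -57770/((1/36)*20**2 - 6849) = -57770/((1/36)*400 - 6849) = -57770/(100/9 - 6849) = -57770/(-61541/9) = -57770*(-9/61541) = 519930/61541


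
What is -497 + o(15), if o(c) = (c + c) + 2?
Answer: -465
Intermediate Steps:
o(c) = 2 + 2*c (o(c) = 2*c + 2 = 2 + 2*c)
-497 + o(15) = -497 + (2 + 2*15) = -497 + (2 + 30) = -497 + 32 = -465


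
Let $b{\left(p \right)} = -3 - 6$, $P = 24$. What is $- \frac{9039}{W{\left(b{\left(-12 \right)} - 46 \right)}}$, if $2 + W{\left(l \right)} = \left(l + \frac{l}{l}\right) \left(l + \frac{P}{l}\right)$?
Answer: $- \frac{3795}{1256} \approx -3.0215$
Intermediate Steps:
$b{\left(p \right)} = -9$ ($b{\left(p \right)} = -3 - 6 = -9$)
$W{\left(l \right)} = -2 + \left(1 + l\right) \left(l + \frac{24}{l}\right)$ ($W{\left(l \right)} = -2 + \left(l + \frac{l}{l}\right) \left(l + \frac{24}{l}\right) = -2 + \left(l + 1\right) \left(l + \frac{24}{l}\right) = -2 + \left(1 + l\right) \left(l + \frac{24}{l}\right)$)
$- \frac{9039}{W{\left(b{\left(-12 \right)} - 46 \right)}} = - \frac{9039}{22 - 55 + \left(-9 - 46\right)^{2} + \frac{24}{-9 - 46}} = - \frac{9039}{22 - 55 + \left(-55\right)^{2} + \frac{24}{-55}} = - \frac{9039}{22 - 55 + 3025 + 24 \left(- \frac{1}{55}\right)} = - \frac{9039}{22 - 55 + 3025 - \frac{24}{55}} = - \frac{9039}{\frac{164536}{55}} = \left(-9039\right) \frac{55}{164536} = - \frac{3795}{1256}$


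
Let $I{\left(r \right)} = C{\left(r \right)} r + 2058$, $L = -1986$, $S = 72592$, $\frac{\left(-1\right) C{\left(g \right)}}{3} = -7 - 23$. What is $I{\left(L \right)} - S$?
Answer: $-249274$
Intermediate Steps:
$C{\left(g \right)} = 90$ ($C{\left(g \right)} = - 3 \left(-7 - 23\right) = \left(-3\right) \left(-30\right) = 90$)
$I{\left(r \right)} = 2058 + 90 r$ ($I{\left(r \right)} = 90 r + 2058 = 2058 + 90 r$)
$I{\left(L \right)} - S = \left(2058 + 90 \left(-1986\right)\right) - 72592 = \left(2058 - 178740\right) - 72592 = -176682 - 72592 = -249274$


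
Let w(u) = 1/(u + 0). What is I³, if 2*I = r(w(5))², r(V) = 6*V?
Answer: 5832/15625 ≈ 0.37325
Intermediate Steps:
w(u) = 1/u
I = 18/25 (I = (6/5)²/2 = (½)*(36/25) = 18/25 ≈ 0.72000)
I³ = (18/25)³ = 5832/15625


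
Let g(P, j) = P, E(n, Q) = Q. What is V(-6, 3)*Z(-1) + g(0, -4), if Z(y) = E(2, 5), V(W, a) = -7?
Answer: -35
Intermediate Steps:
Z(y) = 5
V(-6, 3)*Z(-1) + g(0, -4) = -7*5 + 0 = -35 + 0 = -35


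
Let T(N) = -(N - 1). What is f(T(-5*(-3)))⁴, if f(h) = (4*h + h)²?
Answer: 576480100000000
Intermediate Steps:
T(N) = 1 - N (T(N) = -(-1 + N) = 1 - N)
f(h) = 25*h² (f(h) = (5*h)² = 25*h²)
f(T(-5*(-3)))⁴ = (25*(1 - (-5)*(-3))²)⁴ = (25*(1 - 1*15)²)⁴ = (25*(1 - 15)²)⁴ = (25*(-14)²)⁴ = (25*196)⁴ = 4900⁴ = 576480100000000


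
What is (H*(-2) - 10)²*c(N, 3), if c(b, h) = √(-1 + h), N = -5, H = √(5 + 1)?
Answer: 80*√3 + 124*√2 ≈ 313.93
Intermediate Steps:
H = √6 ≈ 2.4495
(H*(-2) - 10)²*c(N, 3) = (√6*(-2) - 10)²*√(-1 + 3) = (-2*√6 - 10)²*√2 = (-10 - 2*√6)²*√2 = √2*(-10 - 2*√6)²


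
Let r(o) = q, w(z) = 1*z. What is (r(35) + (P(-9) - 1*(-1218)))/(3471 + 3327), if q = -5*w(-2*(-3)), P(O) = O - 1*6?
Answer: 391/2266 ≈ 0.17255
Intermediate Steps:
w(z) = z
P(O) = -6 + O (P(O) = O - 6 = -6 + O)
q = -30 (q = -(-10)*(-3) = -5*6 = -30)
r(o) = -30
(r(35) + (P(-9) - 1*(-1218)))/(3471 + 3327) = (-30 + ((-6 - 9) - 1*(-1218)))/(3471 + 3327) = (-30 + (-15 + 1218))/6798 = (-30 + 1203)*(1/6798) = 1173*(1/6798) = 391/2266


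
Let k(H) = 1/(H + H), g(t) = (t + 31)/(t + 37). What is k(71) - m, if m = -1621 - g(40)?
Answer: 17734173/10934 ≈ 1621.9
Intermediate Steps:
g(t) = (31 + t)/(37 + t)
m = -124888/77 (m = -1621 - (31 + 40)/(37 + 40) = -1621 - 71/77 = -124888/77 ≈ -1621.9)
k(H) = 1/(2*H)
k(71) - m = (1/2)/71 - 1*(-124888/77) = (1/2)*(1/71) + 124888/77 = 1/142 + 124888/77 = 17734173/10934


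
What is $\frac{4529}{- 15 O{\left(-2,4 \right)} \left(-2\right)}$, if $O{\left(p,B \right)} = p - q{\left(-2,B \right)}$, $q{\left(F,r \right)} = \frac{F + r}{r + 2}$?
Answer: $- \frac{647}{10} \approx -64.7$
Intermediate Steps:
$q{\left(F,r \right)} = \frac{F + r}{2 + r}$
$O{\left(p,B \right)} = p - \frac{-2 + B}{2 + B}$
$\frac{4529}{- 15 O{\left(-2,4 \right)} \left(-2\right)} = \frac{4529}{- 15 \frac{2 - 4 - 2 \left(2 + 4\right)}{2 + 4} \left(-2\right)} = \frac{4529}{- 15 \frac{2 - 4 - 12}{6} \left(-2\right)} = \frac{4529}{- 15 \cdot \frac{1}{6} \left(-14\right) \left(-2\right)} = \frac{4529}{\left(-15\right) \left(- \frac{7}{3}\right) \left(-2\right)} = \frac{4529}{35 \left(-2\right)} = \frac{4529}{-70} = 4529 \left(- \frac{1}{70}\right) = - \frac{647}{10}$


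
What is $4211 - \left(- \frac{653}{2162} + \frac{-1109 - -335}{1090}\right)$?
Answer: $\frac{4962971769}{1178290} \approx 4212.0$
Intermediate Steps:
$4211 - \left(- \frac{653}{2162} + \frac{-1109 - -335}{1090}\right) = 4211 - \left(\left(-653\right) \frac{1}{2162} + \left(-1109 + 335\right) \frac{1}{1090}\right) = 4211 - \left(- \frac{653}{2162} - \frac{387}{545}\right) = 4211 - - \frac{1192579}{1178290} = 4211 + \frac{1192579}{1178290} = \frac{4962971769}{1178290}$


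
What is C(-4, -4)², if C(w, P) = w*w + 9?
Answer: 625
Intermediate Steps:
C(w, P) = 9 + w² (C(w, P) = w² + 9 = 9 + w²)
C(-4, -4)² = (9 + (-4)²)² = (9 + 16)² = 25² = 625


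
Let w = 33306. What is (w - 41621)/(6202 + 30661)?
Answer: -8315/36863 ≈ -0.22556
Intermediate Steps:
(w - 41621)/(6202 + 30661) = (33306 - 41621)/(6202 + 30661) = -8315/36863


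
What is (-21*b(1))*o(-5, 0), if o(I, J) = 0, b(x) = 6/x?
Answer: 0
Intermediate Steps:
(-21*b(1))*o(-5, 0) = -126/1*0 = -126*0 = 0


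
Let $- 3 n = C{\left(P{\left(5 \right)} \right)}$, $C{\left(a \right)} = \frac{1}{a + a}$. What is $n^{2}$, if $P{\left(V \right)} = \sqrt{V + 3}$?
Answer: $\frac{1}{288} \approx 0.0034722$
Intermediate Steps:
$P{\left(V \right)} = \sqrt{3 + V}$
$C{\left(a \right)} = \frac{1}{2 a}$
$n = - \frac{\sqrt{2}}{24}$ ($n = - \frac{\frac{1}{2} \frac{1}{\sqrt{3 + 5}}}{3} = - \frac{\frac{1}{2} \frac{1}{\sqrt{8}}}{3} = - \frac{\frac{1}{2} \frac{1}{2 \sqrt{2}}}{3} = - \frac{\frac{1}{2} \frac{\sqrt{2}}{4}}{3} = - \frac{\frac{1}{8} \sqrt{2}}{3} = - \frac{\sqrt{2}}{24} \approx -0.058926$)
$n^{2} = \left(- \frac{\sqrt{2}}{24}\right)^{2} = \frac{1}{288}$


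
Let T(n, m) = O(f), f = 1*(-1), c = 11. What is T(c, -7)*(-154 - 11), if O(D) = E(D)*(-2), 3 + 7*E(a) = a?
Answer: -1320/7 ≈ -188.57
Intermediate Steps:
f = -1
E(a) = -3/7 + a/7
O(D) = 6/7 - 2*D/7 (O(D) = (-3/7 + D/7)*(-2) = 6/7 - 2*D/7)
T(n, m) = 8/7 (T(n, m) = 6/7 - 2/7*(-1) = 6/7 + 2/7 = 8/7)
T(c, -7)*(-154 - 11) = 8*(-154 - 11)/7 = (8/7)*(-165) = -1320/7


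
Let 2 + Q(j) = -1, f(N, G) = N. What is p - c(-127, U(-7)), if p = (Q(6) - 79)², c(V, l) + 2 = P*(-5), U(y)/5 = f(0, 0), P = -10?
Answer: 6676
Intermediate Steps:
Q(j) = -3 (Q(j) = -2 - 1 = -3)
U(y) = 0 (U(y) = 5*0 = 0)
c(V, l) = 48 (c(V, l) = -2 - 10*(-5) = -2 + 50 = 48)
p = 6724 (p = (-3 - 79)² = (-82)² = 6724)
p - c(-127, U(-7)) = 6724 - 1*48 = 6724 - 48 = 6676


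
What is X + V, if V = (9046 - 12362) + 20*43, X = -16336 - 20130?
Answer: -38922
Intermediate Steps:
X = -36466
V = -2456 (V = -3316 + 860 = -2456)
X + V = -36466 - 2456 = -38922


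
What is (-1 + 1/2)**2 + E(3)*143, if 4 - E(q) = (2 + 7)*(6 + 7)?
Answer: -64635/4 ≈ -16159.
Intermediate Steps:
E(q) = -113 (E(q) = 4 - (2 + 7)*(6 + 7) = 4 - 9*13 = 4 - 1*117 = 4 - 117 = -113)
(-1 + 1/2)**2 + E(3)*143 = (-1 + 1/2)**2 - 113*143 = (-1 + 1/2)**2 - 16159 = (-1/2)**2 - 16159 = 1/4 - 16159 = -64635/4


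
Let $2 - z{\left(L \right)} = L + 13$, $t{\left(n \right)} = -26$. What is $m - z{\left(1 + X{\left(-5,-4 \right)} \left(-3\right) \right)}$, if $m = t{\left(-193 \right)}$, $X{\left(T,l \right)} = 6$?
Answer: $-32$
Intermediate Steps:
$z{\left(L \right)} = -11 - L$ ($z{\left(L \right)} = 2 - \left(L + 13\right) = 2 - \left(13 + L\right) = -11 - L$)
$m = -26$
$m - z{\left(1 + X{\left(-5,-4 \right)} \left(-3\right) \right)} = -26 - \left(-11 - \left(1 + 6 \left(-3\right)\right)\right) = -26 - \left(-11 - \left(1 - 18\right)\right) = -26 - \left(-11 - -17\right) = -26 - \left(-11 + 17\right) = -26 - 6 = -32$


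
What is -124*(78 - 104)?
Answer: 3224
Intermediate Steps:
-124*(78 - 104) = -124*(-26) = 3224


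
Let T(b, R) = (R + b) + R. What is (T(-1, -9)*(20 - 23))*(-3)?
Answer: -171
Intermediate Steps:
T(b, R) = b + 2*R
(T(-1, -9)*(20 - 23))*(-3) = ((-1 + 2*(-9))*(20 - 23))*(-3) = ((-1 - 18)*(-3))*(-3) = -19*(-3)*(-3) = 57*(-3) = -171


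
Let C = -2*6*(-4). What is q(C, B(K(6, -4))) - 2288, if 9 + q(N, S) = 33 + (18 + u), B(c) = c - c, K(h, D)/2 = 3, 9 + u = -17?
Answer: -2272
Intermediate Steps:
u = -26 (u = -9 - 17 = -26)
K(h, D) = 6 (K(h, D) = 2*3 = 6)
C = 48 (C = -12*(-4) = 48)
B(c) = 0
q(N, S) = 16 (q(N, S) = -9 + (33 + (18 - 26)) = -9 + (33 - 8) = -9 + 25 = 16)
q(C, B(K(6, -4))) - 2288 = 16 - 2288 = -2272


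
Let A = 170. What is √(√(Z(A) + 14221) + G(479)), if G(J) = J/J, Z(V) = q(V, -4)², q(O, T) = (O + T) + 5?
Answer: √(1 + √43462) ≈ 14.473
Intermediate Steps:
q(O, T) = 5 + O + T
Z(V) = (1 + V)² (Z(V) = (5 + V - 4)² = (1 + V)²)
G(J) = 1
√(√(Z(A) + 14221) + G(479)) = √(√((1 + 170)² + 14221) + 1) = √(√(171² + 14221) + 1) = √(√(29241 + 14221) + 1) = √(√43462 + 1) = √(1 + √43462)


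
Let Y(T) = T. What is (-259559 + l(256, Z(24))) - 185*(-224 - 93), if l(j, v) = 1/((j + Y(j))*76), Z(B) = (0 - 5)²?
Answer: -7817965567/38912 ≈ -2.0091e+5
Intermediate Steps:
Z(B) = 25 (Z(B) = (-5)² = 25)
l(j, v) = 1/(152*j) (l(j, v) = 1/((j + j)*76) = (1/76)/(2*j) = (1/(2*j))*(1/76) = 1/(152*j))
(-259559 + l(256, Z(24))) - 185*(-224 - 93) = (-259559 + (1/152)/256) - 185*(-224 - 93) = (-259559 + (1/152)*(1/256)) - 185*(-317) = (-259559 + 1/38912) + 58645 = -10099959807/38912 + 58645 = -7817965567/38912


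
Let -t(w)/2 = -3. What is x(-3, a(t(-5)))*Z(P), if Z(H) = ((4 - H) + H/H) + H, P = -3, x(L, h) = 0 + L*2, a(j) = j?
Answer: -30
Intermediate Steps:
t(w) = 6 (t(w) = -2*(-3) = 6)
x(L, h) = 2*L (x(L, h) = 0 + 2*L = 2*L)
Z(H) = 5 (Z(H) = ((4 - H) + 1) + H = (5 - H) + H = 5)
x(-3, a(t(-5)))*Z(P) = (2*(-3))*5 = -6*5 = -30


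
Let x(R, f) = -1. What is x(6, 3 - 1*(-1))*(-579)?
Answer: 579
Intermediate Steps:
x(6, 3 - 1*(-1))*(-579) = -1*(-579) = 579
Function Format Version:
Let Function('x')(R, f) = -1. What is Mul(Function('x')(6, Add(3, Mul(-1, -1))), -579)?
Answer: 579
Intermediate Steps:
Mul(Function('x')(6, Add(3, Mul(-1, -1))), -579) = Mul(-1, -579) = 579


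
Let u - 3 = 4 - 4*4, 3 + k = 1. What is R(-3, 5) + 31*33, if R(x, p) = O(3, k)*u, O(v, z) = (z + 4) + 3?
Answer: 978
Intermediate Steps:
k = -2 (k = -3 + 1 = -2)
O(v, z) = 7 + z (O(v, z) = (4 + z) + 3 = 7 + z)
u = -9 (u = 3 + (4 - 4*4) = 3 + (4 - 16) = 3 - 12 = -9)
R(x, p) = -45 (R(x, p) = (7 - 2)*(-9) = 5*(-9) = -45)
R(-3, 5) + 31*33 = -45 + 31*33 = -45 + 1023 = 978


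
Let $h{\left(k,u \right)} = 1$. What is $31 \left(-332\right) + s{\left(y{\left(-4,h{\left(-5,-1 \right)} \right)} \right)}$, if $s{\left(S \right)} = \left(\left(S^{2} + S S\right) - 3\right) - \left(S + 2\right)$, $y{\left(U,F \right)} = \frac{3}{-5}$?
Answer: $- \frac{257392}{25} \approx -10296.0$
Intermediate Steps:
$y{\left(U,F \right)} = - \frac{3}{5}$ ($y{\left(U,F \right)} = 3 \left(- \frac{1}{5}\right) = - \frac{3}{5}$)
$s{\left(S \right)} = -5 - S + 2 S^{2}$ ($s{\left(S \right)} = \left(\left(S^{2} + S^{2}\right) - 3\right) - \left(2 + S\right) = \left(2 S^{2} - 3\right) - \left(2 + S\right) = \left(-3 + 2 S^{2}\right) - \left(2 + S\right) = -5 - S + 2 S^{2}$)
$31 \left(-332\right) + s{\left(y{\left(-4,h{\left(-5,-1 \right)} \right)} \right)} = 31 \left(-332\right) - \left(\frac{22}{5} - \frac{18}{25}\right) = -10292 + \left(-5 + \frac{3}{5} + 2 \cdot \frac{9}{25}\right) = -10292 + \left(-5 + \frac{3}{5} + \frac{18}{25}\right) = -10292 - \frac{92}{25} = - \frac{257392}{25}$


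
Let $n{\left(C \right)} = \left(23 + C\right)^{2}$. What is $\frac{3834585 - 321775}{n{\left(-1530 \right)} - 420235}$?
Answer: $\frac{250915}{132201} \approx 1.898$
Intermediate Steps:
$\frac{3834585 - 321775}{n{\left(-1530 \right)} - 420235} = \frac{3834585 - 321775}{\left(23 - 1530\right)^{2} - 420235} = \frac{3512810}{\left(-1507\right)^{2} - 420235} = \frac{3512810}{2271049 - 420235} = \frac{3512810}{1850814} = 3512810 \cdot \frac{1}{1850814} = \frac{250915}{132201}$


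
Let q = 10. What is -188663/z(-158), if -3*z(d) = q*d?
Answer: -565989/1580 ≈ -358.22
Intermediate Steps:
z(d) = -10*d/3
-188663/z(-158) = -188663/((-10/3*(-158))) = -188663/1580/3 = -188663*3/1580 = -565989/1580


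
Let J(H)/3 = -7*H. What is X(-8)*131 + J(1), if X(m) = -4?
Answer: -545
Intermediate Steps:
J(H) = -21*H (J(H) = 3*(-7*H) = -21*H)
X(-8)*131 + J(1) = -4*131 - 21*1 = -524 - 21 = -545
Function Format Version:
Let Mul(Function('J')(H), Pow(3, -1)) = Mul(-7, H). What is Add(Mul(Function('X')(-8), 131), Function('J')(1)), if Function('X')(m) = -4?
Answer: -545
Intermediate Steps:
Function('J')(H) = Mul(-21, H) (Function('J')(H) = Mul(3, Mul(-7, H)) = Mul(-21, H))
Add(Mul(Function('X')(-8), 131), Function('J')(1)) = Add(Mul(-4, 131), Mul(-21, 1)) = Add(-524, -21) = -545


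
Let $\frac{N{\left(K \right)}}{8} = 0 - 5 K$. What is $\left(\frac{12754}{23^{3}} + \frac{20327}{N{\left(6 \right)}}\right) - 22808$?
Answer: $- \frac{66845442289}{2920080} \approx -22892.0$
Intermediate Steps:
$N{\left(K \right)} = - 40 K$ ($N{\left(K \right)} = 8 \left(0 - 5 K\right) = 8 \left(- 5 K\right) = - 40 K$)
$\left(\frac{12754}{23^{3}} + \frac{20327}{N{\left(6 \right)}}\right) - 22808 = \left(\frac{12754}{23^{3}} + \frac{20327}{\left(-40\right) 6}\right) - 22808 = \left(\frac{12754}{12167} + \frac{20327}{-240}\right) - 22808 = \left(12754 \cdot \frac{1}{12167} + 20327 \left(- \frac{1}{240}\right)\right) - 22808 = \left(\frac{12754}{12167} - \frac{20327}{240}\right) - 22808 = - \frac{244257649}{2920080} - 22808 = - \frac{66845442289}{2920080}$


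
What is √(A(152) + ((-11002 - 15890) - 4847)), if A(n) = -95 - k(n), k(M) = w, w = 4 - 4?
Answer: I*√31834 ≈ 178.42*I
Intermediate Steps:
w = 0
k(M) = 0
A(n) = -95 (A(n) = -95 - 1*0 = -95 + 0 = -95)
√(A(152) + ((-11002 - 15890) - 4847)) = √(-95 + ((-11002 - 15890) - 4847)) = √(-95 + (-26892 - 4847)) = √(-95 - 31739) = √(-31834) = I*√31834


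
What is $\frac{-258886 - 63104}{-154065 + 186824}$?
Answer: $- \frac{321990}{32759} \approx -9.8291$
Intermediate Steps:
$\frac{-258886 - 63104}{-154065 + 186824} = \frac{-258886 - 63104}{32759} = \left(-258886 - 63104\right) \frac{1}{32759} = \left(-321990\right) \frac{1}{32759} = - \frac{321990}{32759}$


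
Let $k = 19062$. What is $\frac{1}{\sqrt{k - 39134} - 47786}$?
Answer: $- \frac{23893}{1141760934} - \frac{i \sqrt{5018}}{1141760934} \approx -2.0926 \cdot 10^{-5} - 6.2043 \cdot 10^{-8} i$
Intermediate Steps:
$\frac{1}{\sqrt{k - 39134} - 47786} = \frac{1}{\sqrt{19062 - 39134} - 47786} = \frac{1}{\sqrt{-20072} - 47786} = \frac{1}{2 i \sqrt{5018} - 47786} = \frac{1}{-47786 + 2 i \sqrt{5018}}$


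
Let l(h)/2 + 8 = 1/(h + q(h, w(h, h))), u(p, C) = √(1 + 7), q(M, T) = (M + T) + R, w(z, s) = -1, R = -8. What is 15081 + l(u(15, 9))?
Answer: 738167/49 - 8*√2/49 ≈ 15064.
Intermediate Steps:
q(M, T) = -8 + M + T (q(M, T) = (M + T) - 8 = -8 + M + T)
u(p, C) = 2*√2 (u(p, C) = √8 = 2*√2)
l(h) = -16 + 2/(-9 + 2*h) (l(h) = -16 + 2/(h + (-8 + h - 1)) = -16 + 2/(h + (-9 + h)) = -16 + 2/(-9 + 2*h))
15081 + l(u(15, 9)) = 15081 + 2*(73 - 32*√2)/(-9 + 2*(2*√2)) = 15081 + 2*(73 - 32*√2)/(-9 + 4*√2)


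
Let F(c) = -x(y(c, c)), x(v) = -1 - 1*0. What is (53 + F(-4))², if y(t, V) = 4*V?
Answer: 2916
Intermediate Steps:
x(v) = -1 (x(v) = -1 + 0 = -1)
F(c) = 1 (F(c) = -1*(-1) = 1)
(53 + F(-4))² = (53 + 1)² = 54² = 2916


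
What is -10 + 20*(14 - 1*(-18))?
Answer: 630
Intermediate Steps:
-10 + 20*(14 - 1*(-18)) = -10 + 20*(14 + 18) = -10 + 20*32 = -10 + 640 = 630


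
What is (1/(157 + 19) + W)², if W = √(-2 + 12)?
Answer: 309761/30976 + √10/88 ≈ 10.036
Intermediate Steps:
W = √10 ≈ 3.1623
(1/(157 + 19) + W)² = (1/(157 + 19) + √10)² = (1/176 + √10)²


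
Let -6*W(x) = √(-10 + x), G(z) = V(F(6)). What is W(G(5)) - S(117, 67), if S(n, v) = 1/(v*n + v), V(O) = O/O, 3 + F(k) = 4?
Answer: -1/7906 - I/2 ≈ -0.00012649 - 0.5*I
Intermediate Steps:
F(k) = 1 (F(k) = -3 + 4 = 1)
V(O) = 1
G(z) = 1
W(x) = -√(-10 + x)/6
S(n, v) = 1/(v + n*v) (S(n, v) = 1/(n*v + v) = 1/(v + n*v))
W(G(5)) - S(117, 67) = -√(-10 + 1)/6 - 1/(67*(1 + 117)) = -I/2 - 1/(67*118) = -I/2 - 1*1/7906 = -I/2 - 1/7906 = -1/7906 - I/2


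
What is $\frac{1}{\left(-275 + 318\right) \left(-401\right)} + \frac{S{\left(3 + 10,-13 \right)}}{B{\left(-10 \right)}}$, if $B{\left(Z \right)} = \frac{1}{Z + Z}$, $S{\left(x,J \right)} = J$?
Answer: $\frac{4483179}{17243} \approx 260.0$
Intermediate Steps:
$B{\left(Z \right)} = \frac{1}{2 Z}$
$\frac{1}{\left(-275 + 318\right) \left(-401\right)} + \frac{S{\left(3 + 10,-13 \right)}}{B{\left(-10 \right)}} = \frac{1}{\left(-275 + 318\right) \left(-401\right)} - \frac{13}{\frac{1}{2} \frac{1}{-10}} = \frac{1}{43} \left(- \frac{1}{401}\right) - \frac{13}{\frac{1}{2} \left(- \frac{1}{10}\right)} = \frac{1}{43} \left(- \frac{1}{401}\right) - \frac{13}{- \frac{1}{20}} = - \frac{1}{17243} - -260 = - \frac{1}{17243} + 260 = \frac{4483179}{17243}$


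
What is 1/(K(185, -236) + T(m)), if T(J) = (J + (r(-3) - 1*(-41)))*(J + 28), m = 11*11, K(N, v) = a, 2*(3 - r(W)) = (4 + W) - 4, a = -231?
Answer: 2/49155 ≈ 4.0688e-5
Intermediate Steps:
r(W) = 3 - W/2 (r(W) = 3 - ((4 + W) - 4)/2 = 3 - W/2)
K(N, v) = -231
m = 121
T(J) = (28 + J)*(91/2 + J) (T(J) = (J + ((3 - ½*(-3)) - 1*(-41)))*(J + 28) = (J + ((3 + 3/2) + 41))*(28 + J) = (J + (9/2 + 41))*(28 + J) = (J + 91/2)*(28 + J) = (91/2 + J)*(28 + J) = (28 + J)*(91/2 + J))
1/(K(185, -236) + T(m)) = 1/(-231 + (1274 + 121² + (147/2)*121)) = 1/(-231 + (1274 + 14641 + 17787/2)) = 1/(-231 + 49617/2) = 1/(49155/2) = 2/49155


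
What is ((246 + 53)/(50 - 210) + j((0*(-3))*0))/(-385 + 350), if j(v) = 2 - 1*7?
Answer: 157/800 ≈ 0.19625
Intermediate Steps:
j(v) = -5 (j(v) = 2 - 7 = -5)
((246 + 53)/(50 - 210) + j((0*(-3))*0))/(-385 + 350) = ((246 + 53)/(50 - 210) - 5)/(-385 + 350) = (299/(-160) - 5)/(-35) = (299*(-1/160) - 5)*(-1/35) = (-299/160 - 5)*(-1/35) = -1099/160*(-1/35) = 157/800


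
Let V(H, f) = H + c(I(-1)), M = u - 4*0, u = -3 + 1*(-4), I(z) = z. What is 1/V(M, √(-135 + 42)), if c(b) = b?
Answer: -⅛ ≈ -0.12500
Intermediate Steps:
u = -7 (u = -3 - 4 = -7)
M = -7 (M = -7 - 4*0 = -7 + 0 = -7)
V(H, f) = -1 + H (V(H, f) = H - 1 = -1 + H)
1/V(M, √(-135 + 42)) = 1/(-1 - 7) = 1/(-8) = -⅛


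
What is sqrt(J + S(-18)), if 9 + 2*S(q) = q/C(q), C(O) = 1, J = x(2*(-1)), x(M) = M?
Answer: I*sqrt(62)/2 ≈ 3.937*I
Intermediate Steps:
J = -2 (J = 2*(-1) = -2)
S(q) = -9/2 + q/2 (S(q) = -9/2 + (q/1)/2 = -9/2 + (q*1)/2 = -9/2 + q/2)
sqrt(J + S(-18)) = sqrt(-2 + (-9/2 + (1/2)*(-18))) = sqrt(-2 + (-9/2 - 9)) = sqrt(-2 - 27/2) = sqrt(-31/2) = I*sqrt(62)/2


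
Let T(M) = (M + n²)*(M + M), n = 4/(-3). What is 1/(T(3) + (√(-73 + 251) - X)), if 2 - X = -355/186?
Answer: 95170/1671993 - 3844*√178/1671993 ≈ 0.026247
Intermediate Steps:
n = -4/3 (n = 4*(-⅓) = -4/3 ≈ -1.3333)
X = 727/186 (X = 2 - (-355)/186 = 2 - 1*(-355/186) = 2 + 355/186 = 727/186 ≈ 3.9086)
T(M) = 2*M*(16/9 + M) (T(M) = (M + (-4/3)²)*(M + M) = (M + 16/9)*(2*M) = (16/9 + M)*(2*M) = 2*M*(16/9 + M))
1/(T(3) + (√(-73 + 251) - X)) = 1/((2/9)*3*(16 + 9*3) + (√(-73 + 251) - 1*727/186)) = 1/((2/9)*3*(16 + 27) + (√178 - 727/186)) = 1/((2/9)*3*43 + (-727/186 + √178)) = 1/(86/3 + (-727/186 + √178)) = 1/(1535/62 + √178)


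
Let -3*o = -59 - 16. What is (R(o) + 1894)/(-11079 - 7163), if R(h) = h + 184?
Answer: -2103/18242 ≈ -0.11528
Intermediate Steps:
o = 25 (o = -(-59 - 16)/3 = -1/3*(-75) = 25)
R(h) = 184 + h
(R(o) + 1894)/(-11079 - 7163) = ((184 + 25) + 1894)/(-11079 - 7163) = (209 + 1894)/(-18242) = 2103*(-1/18242) = -2103/18242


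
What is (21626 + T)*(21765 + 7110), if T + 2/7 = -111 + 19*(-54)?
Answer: 591611625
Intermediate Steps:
T = -7961/7 (T = -2/7 + (-111 + 19*(-54)) = -2/7 + (-111 - 1026) = -2/7 - 1137 = -7961/7 ≈ -1137.3)
(21626 + T)*(21765 + 7110) = (21626 - 7961/7)*(21765 + 7110) = (143421/7)*28875 = 591611625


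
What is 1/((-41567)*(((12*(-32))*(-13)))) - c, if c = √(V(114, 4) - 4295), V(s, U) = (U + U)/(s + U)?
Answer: -1/207502464 - I*√14950659/59 ≈ -4.8192e-9 - 65.536*I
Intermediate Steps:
V(s, U) = 2*U/(U + s) (V(s, U) = (2*U)/(U + s) = 2*U/(U + s))
c = I*√14950659/59 (c = √(2*4/(4 + 114) - 4295) = √(2*4/118 - 4295) = √(2*4*(1/118) - 4295) = √(4/59 - 4295) = √(-253401/59) = I*√14950659/59 ≈ 65.536*I)
1/((-41567)*(((12*(-32))*(-13)))) - c = 1/((-41567)*(((12*(-32))*(-13)))) - I*√14950659/59 = -1/(41567*((-384*(-13)))) - I*√14950659/59 = -1/41567/4992 - I*√14950659/59 = -1/41567*1/4992 - I*√14950659/59 = -1/207502464 - I*√14950659/59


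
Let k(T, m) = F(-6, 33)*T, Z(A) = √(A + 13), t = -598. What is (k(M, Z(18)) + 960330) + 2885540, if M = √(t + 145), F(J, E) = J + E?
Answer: 3845870 + 27*I*√453 ≈ 3.8459e+6 + 574.66*I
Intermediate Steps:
F(J, E) = E + J
Z(A) = √(13 + A)
M = I*√453 (M = √(-598 + 145) = √(-453) = I*√453 ≈ 21.284*I)
k(T, m) = 27*T (k(T, m) = (33 - 6)*T = 27*T)
(k(M, Z(18)) + 960330) + 2885540 = (27*(I*√453) + 960330) + 2885540 = (27*I*√453 + 960330) + 2885540 = (960330 + 27*I*√453) + 2885540 = 3845870 + 27*I*√453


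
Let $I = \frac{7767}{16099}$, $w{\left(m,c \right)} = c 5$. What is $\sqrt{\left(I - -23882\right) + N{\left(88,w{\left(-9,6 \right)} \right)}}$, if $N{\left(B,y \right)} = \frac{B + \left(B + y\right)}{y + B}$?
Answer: $\frac{2 \sqrt{5387075285636323}}{949841} \approx 154.55$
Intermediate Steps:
$w{\left(m,c \right)} = 5 c$
$N{\left(B,y \right)} = \frac{y + 2 B}{B + y}$
$I = \frac{7767}{16099}$ ($I = 7767 \cdot \frac{1}{16099} = \frac{7767}{16099} \approx 0.48245$)
$\sqrt{\left(I - -23882\right) + N{\left(88,w{\left(-9,6 \right)} \right)}} = \sqrt{\left(\frac{7767}{16099} - -23882\right) + \frac{5 \cdot 6 + 2 \cdot 88}{88 + 5 \cdot 6}} = \sqrt{\left(\frac{7767}{16099} + 23882\right) + \frac{30 + 176}{88 + 30}} = \sqrt{\frac{384484085}{16099} + \frac{1}{118} \cdot 206} = \sqrt{\frac{384484085}{16099} + \frac{103}{59}} = \sqrt{\frac{22686219212}{949841}} = \frac{2 \sqrt{5387075285636323}}{949841}$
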